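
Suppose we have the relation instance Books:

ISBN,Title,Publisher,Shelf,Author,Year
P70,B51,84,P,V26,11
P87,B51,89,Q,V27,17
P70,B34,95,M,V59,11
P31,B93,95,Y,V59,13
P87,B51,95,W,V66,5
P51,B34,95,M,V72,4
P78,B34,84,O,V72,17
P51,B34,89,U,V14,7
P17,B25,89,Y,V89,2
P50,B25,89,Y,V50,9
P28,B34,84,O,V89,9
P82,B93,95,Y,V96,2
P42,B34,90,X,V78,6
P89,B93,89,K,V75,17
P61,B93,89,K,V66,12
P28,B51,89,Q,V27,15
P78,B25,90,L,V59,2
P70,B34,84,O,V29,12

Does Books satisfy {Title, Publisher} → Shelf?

(Title=B51, Publisher=84): 1 row → Shelf = P ✓
(Title=B51, Publisher=89): 2 rows → Shelf = Q, Q ✓
(Title=B34, Publisher=95): 2 rows → Shelf = M, M ✓
(Title=B93, Publisher=95): 2 rows → Shelf = Y, Y ✓
(Title=B51, Publisher=95): 1 row → Shelf = W ✓
(Title=B34, Publisher=84): 3 rows → Shelf = O, O, O ✓
(Title=B34, Publisher=89): 1 row → Shelf = U ✓
(Title=B25, Publisher=89): 2 rows → Shelf = Y, Y ✓
(Title=B34, Publisher=90): 1 row → Shelf = X ✓
(Title=B93, Publisher=89): 2 rows → Shelf = K, K ✓
(Title=B25, Publisher=90): 1 row → Shelf = L ✓
Every {Title, Publisher} value is associated with a single Shelf value, so {Title, Publisher} → Shelf holds.

Yes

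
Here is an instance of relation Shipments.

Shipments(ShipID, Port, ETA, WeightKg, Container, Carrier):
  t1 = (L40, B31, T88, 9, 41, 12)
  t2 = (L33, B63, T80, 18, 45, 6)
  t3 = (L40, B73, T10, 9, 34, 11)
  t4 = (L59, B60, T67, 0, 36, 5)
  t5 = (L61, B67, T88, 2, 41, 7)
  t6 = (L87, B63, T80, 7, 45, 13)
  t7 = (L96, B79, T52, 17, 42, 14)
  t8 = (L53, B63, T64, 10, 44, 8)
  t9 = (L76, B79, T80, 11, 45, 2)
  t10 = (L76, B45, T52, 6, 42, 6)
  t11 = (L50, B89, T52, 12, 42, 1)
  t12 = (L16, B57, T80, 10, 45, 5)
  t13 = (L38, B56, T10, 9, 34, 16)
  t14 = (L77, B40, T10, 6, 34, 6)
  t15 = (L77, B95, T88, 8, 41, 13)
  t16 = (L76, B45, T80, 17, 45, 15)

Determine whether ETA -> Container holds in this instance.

Yes

ETA=T88: rows 1, 5, 15 → Container = 41, 41, 41 ✓
ETA=T80: rows 2, 6, 9, 12, 16 → Container = 45, 45, 45, 45, 45 ✓
ETA=T10: rows 3, 13, 14 → Container = 34, 34, 34 ✓
ETA=T67: row 4 → Container = 36 ✓
ETA=T52: rows 7, 10, 11 → Container = 42, 42, 42 ✓
ETA=T64: row 8 → Container = 44 ✓
Every ETA value is associated with a single Container value, so ETA -> Container holds.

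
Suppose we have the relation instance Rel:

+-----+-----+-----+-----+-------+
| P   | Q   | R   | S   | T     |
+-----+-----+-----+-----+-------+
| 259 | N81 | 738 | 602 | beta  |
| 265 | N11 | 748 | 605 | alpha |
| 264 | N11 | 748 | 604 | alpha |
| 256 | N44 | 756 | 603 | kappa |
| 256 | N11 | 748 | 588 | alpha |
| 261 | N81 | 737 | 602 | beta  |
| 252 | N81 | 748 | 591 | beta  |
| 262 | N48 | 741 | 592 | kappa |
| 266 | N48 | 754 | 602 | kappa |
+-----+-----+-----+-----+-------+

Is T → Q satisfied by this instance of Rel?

T=beta: 3 rows → Q = N81, N81, N81 ✓
T=alpha: 3 rows → Q = N11, N11, N11 ✓
T=kappa: 3 rows → Q takes values {N44, N48} — violation
Two rows agree on T but differ on Q, so T → Q does not hold.

No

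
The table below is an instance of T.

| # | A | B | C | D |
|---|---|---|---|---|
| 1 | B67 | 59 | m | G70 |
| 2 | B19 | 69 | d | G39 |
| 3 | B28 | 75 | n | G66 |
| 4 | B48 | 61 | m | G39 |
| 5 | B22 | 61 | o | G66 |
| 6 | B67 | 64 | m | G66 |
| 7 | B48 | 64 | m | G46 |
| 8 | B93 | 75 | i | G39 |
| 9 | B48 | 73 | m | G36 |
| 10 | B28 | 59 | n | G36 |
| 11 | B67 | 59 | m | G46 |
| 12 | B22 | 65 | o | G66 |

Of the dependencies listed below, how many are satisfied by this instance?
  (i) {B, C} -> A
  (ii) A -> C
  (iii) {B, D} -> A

(i) {B, C} -> A: (B=64, C=m): rows 6, 7 → A takes values {B67, B48} — violation — fails.
(ii) A -> C: every LHS value maps to a single RHS value — holds.
(iii) {B, D} -> A: every LHS value maps to a single RHS value — holds.
2 of the 3 dependencies hold.

2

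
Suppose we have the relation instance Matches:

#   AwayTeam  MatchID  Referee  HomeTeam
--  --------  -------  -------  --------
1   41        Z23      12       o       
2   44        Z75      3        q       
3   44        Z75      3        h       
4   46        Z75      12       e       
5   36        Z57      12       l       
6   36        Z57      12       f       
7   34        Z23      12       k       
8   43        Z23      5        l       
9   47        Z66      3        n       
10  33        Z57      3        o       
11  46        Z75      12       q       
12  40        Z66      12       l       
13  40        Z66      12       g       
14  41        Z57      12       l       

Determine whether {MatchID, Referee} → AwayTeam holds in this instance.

No

(MatchID=Z23, Referee=12): rows 1, 7 → AwayTeam takes values {41, 34} — violation
(MatchID=Z75, Referee=3): rows 2, 3 → AwayTeam = 44, 44 ✓
(MatchID=Z75, Referee=12): rows 4, 11 → AwayTeam = 46, 46 ✓
(MatchID=Z57, Referee=12): rows 5, 6, 14 → AwayTeam takes values {36, 41} — violation
(MatchID=Z23, Referee=5): row 8 → AwayTeam = 43 ✓
(MatchID=Z66, Referee=3): row 9 → AwayTeam = 47 ✓
(MatchID=Z57, Referee=3): row 10 → AwayTeam = 33 ✓
(MatchID=Z66, Referee=12): rows 12, 13 → AwayTeam = 40, 40 ✓
Two rows agree on {MatchID, Referee} but differ on AwayTeam, so {MatchID, Referee} → AwayTeam does not hold.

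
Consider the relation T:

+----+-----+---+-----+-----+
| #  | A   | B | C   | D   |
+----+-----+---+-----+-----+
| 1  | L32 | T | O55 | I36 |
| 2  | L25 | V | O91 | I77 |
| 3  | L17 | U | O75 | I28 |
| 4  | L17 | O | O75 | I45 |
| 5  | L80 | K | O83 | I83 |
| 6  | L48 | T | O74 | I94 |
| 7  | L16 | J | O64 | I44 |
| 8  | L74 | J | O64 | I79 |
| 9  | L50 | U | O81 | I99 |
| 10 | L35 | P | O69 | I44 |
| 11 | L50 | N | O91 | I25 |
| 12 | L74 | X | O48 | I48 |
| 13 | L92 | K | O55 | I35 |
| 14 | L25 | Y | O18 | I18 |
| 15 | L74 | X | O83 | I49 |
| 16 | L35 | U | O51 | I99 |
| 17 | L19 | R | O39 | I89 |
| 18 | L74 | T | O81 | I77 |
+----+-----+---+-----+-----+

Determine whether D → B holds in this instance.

D=I36: row 1 → B = T ✓
D=I77: rows 2, 18 → B takes values {V, T} — violation
D=I28: row 3 → B = U ✓
D=I45: row 4 → B = O ✓
D=I83: row 5 → B = K ✓
D=I94: row 6 → B = T ✓
D=I44: rows 7, 10 → B takes values {J, P} — violation
D=I79: row 8 → B = J ✓
D=I99: rows 9, 16 → B = U, U ✓
D=I25: row 11 → B = N ✓
D=I48: row 12 → B = X ✓
D=I35: row 13 → B = K ✓
D=I18: row 14 → B = Y ✓
D=I49: row 15 → B = X ✓
D=I89: row 17 → B = R ✓
Two rows agree on D but differ on B, so D → B does not hold.

No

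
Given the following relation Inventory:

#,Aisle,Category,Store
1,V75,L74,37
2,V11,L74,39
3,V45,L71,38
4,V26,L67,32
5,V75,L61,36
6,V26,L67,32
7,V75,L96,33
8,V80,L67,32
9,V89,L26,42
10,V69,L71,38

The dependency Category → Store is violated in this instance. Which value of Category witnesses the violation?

Category=L74: rows 1, 2 → Store takes values {37, 39} — violation
Category=L71: rows 3, 10 → Store = 38, 38 ✓
Category=L67: rows 4, 6, 8 → Store = 32, 32, 32 ✓
Category=L61: row 5 → Store = 36 ✓
Category=L96: row 7 → Store = 33 ✓
Category=L26: row 9 → Store = 42 ✓
The only Category value with inconsistent Store is Category=L74.

L74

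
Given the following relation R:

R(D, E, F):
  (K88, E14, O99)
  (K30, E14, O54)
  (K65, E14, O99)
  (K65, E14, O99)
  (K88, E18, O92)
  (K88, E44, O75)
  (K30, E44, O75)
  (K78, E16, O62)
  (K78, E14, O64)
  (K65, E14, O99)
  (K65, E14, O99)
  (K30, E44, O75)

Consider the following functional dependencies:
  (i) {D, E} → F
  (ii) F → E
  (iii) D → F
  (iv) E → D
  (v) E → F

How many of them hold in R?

(i) {D, E} → F: every LHS value maps to a single RHS value — holds.
(ii) F → E: every LHS value maps to a single RHS value — holds.
(iii) D → F: D=K88: 3 rows → F takes values {O99, O92, O75} — violation; D=K30: 3 rows → F takes values {O54, O75} — violation; D=K78: 2 rows → F takes values {O62, O64} — violation — fails.
(iv) E → D: E=E14: 7 rows → D takes values {K88, K30, K65, K78} — violation; E=E44: 3 rows → D takes values {K88, K30} — violation — fails.
(v) E → F: E=E14: 7 rows → F takes values {O99, O54, O64} — violation — fails.
2 of the 5 dependencies hold.

2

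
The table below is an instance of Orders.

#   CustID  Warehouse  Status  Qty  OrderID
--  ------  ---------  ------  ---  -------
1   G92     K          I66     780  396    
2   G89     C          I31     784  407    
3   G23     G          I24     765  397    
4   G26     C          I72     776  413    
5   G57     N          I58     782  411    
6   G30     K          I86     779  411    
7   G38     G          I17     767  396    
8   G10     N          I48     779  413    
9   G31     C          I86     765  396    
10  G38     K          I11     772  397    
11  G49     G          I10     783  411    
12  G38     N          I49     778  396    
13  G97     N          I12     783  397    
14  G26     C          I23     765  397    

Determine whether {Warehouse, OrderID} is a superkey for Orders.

Yes

All 14 rows have distinct {Warehouse, OrderID} values, so {Warehouse, OrderID} → (all attributes) holds and {Warehouse, OrderID} is a superkey.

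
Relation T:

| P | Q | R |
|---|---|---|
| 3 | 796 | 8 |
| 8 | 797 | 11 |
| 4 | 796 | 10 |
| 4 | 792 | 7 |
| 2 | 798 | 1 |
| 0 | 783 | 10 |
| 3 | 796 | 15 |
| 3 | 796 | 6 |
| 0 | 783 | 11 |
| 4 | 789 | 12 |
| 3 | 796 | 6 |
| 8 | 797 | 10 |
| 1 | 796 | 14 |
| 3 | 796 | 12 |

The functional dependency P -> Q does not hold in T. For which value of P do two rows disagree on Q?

4

P=3: 5 rows → Q = 796, 796, 796, 796, 796 ✓
P=8: 2 rows → Q = 797, 797 ✓
P=4: 3 rows → Q takes values {796, 792, 789} — violation
P=2: 1 row → Q = 798 ✓
P=0: 2 rows → Q = 783, 783 ✓
P=1: 1 row → Q = 796 ✓
The only P value with inconsistent Q is P=4.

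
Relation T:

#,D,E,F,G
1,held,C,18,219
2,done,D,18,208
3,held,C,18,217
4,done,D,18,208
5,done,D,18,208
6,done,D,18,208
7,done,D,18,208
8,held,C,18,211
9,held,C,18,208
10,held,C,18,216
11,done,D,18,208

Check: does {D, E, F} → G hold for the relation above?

No

(D=held, E=C, F=18): rows 1, 3, 8, 9, 10 → G takes values {219, 217, 211, 208, 216} — violation
(D=done, E=D, F=18): rows 2, 4, 5, 6, 7, 11 → G = 208, 208, 208, 208, 208, 208 ✓
Two rows agree on {D, E, F} but differ on G, so {D, E, F} → G does not hold.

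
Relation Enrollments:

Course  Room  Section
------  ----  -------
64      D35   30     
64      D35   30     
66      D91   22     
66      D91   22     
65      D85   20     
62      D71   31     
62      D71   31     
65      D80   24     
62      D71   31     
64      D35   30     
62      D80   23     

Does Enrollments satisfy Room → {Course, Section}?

Room=D35: 3 rows → {Course,Section} = (64, 30), (64, 30), (64, 30) ✓
Room=D91: 2 rows → {Course,Section} = (66, 22), (66, 22) ✓
Room=D85: 1 row → {Course,Section} = (65, 20) ✓
Room=D71: 3 rows → {Course,Section} = (62, 31), (62, 31), (62, 31) ✓
Room=D80: 2 rows → {Course,Section} takes values {(65, 24), (62, 23)} — violation
Two rows agree on Room but differ on {Course, Section}, so Room → {Course, Section} does not hold.

No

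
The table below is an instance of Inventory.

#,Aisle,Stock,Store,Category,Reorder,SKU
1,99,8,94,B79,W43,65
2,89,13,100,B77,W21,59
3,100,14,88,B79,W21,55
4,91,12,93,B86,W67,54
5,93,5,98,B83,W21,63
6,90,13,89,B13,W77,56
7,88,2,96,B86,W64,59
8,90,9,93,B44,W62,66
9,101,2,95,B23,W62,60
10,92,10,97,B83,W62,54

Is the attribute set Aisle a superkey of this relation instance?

Rows 6 and 8 have the same Aisle value Aisle=90 but are distinct tuples, so Aisle does not determine every attribute — not a superkey.

No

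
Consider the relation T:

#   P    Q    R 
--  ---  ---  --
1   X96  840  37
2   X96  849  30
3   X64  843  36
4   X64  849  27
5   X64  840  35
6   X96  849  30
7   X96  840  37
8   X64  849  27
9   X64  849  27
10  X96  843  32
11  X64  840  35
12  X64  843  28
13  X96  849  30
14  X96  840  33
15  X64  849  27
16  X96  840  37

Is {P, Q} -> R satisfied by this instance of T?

No

(P=X96, Q=840): rows 1, 7, 14, 16 → R takes values {37, 33} — violation
(P=X96, Q=849): rows 2, 6, 13 → R = 30, 30, 30 ✓
(P=X64, Q=843): rows 3, 12 → R takes values {36, 28} — violation
(P=X64, Q=849): rows 4, 8, 9, 15 → R = 27, 27, 27, 27 ✓
(P=X64, Q=840): rows 5, 11 → R = 35, 35 ✓
(P=X96, Q=843): row 10 → R = 32 ✓
Two rows agree on {P, Q} but differ on R, so {P, Q} -> R does not hold.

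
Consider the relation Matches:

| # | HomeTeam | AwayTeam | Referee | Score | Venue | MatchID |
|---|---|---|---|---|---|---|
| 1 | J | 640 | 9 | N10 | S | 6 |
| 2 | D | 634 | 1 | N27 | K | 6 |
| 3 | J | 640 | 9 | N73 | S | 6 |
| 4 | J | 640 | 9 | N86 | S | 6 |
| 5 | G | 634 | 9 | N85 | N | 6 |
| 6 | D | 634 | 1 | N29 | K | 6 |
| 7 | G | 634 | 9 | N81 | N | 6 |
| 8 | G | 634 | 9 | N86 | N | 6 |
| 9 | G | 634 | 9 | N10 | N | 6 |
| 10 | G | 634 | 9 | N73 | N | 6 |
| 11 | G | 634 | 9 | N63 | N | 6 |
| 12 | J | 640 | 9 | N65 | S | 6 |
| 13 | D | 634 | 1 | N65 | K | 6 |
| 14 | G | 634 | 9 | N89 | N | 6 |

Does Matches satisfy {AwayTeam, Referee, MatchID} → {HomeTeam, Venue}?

Yes

(AwayTeam=640, Referee=9, MatchID=6): rows 1, 3, 4, 12 → {HomeTeam,Venue} = (J, S), (J, S), (J, S), (J, S) ✓
(AwayTeam=634, Referee=1, MatchID=6): rows 2, 6, 13 → {HomeTeam,Venue} = (D, K), (D, K), (D, K) ✓
(AwayTeam=634, Referee=9, MatchID=6): rows 5, 7, 8, 9, 10, 11, 14 → {HomeTeam,Venue} = (G, N), (G, N), (G, N), (G, N), (G, N), (G, N), (G, N) ✓
Every {AwayTeam, Referee, MatchID} value is associated with a single {HomeTeam, Venue} value, so {AwayTeam, Referee, MatchID} → {HomeTeam, Venue} holds.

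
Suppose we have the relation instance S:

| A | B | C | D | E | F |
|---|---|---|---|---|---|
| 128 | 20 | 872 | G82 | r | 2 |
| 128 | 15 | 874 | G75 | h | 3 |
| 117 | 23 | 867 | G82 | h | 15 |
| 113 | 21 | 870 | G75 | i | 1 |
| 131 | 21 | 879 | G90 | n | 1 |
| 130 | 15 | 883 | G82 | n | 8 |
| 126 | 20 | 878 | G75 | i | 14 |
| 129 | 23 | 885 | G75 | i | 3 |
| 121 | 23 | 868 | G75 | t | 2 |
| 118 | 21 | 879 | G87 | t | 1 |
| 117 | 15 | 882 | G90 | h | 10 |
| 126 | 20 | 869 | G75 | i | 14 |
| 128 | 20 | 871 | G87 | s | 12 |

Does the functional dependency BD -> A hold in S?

(B=20, D=G82): 1 row → A = 128 ✓
(B=15, D=G75): 1 row → A = 128 ✓
(B=23, D=G82): 1 row → A = 117 ✓
(B=21, D=G75): 1 row → A = 113 ✓
(B=21, D=G90): 1 row → A = 131 ✓
(B=15, D=G82): 1 row → A = 130 ✓
(B=20, D=G75): 2 rows → A = 126, 126 ✓
(B=23, D=G75): 2 rows → A takes values {129, 121} — violation
(B=21, D=G87): 1 row → A = 118 ✓
(B=15, D=G90): 1 row → A = 117 ✓
(B=20, D=G87): 1 row → A = 128 ✓
Two rows agree on BD but differ on A, so BD -> A does not hold.

No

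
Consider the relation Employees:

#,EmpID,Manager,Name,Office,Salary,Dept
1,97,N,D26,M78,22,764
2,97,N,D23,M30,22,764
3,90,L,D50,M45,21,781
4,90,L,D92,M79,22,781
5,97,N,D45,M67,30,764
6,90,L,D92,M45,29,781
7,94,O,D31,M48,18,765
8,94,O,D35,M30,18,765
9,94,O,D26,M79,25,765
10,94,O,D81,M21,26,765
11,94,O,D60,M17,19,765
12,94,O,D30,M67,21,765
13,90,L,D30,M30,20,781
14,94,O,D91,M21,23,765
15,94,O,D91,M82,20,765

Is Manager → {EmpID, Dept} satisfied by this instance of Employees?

Yes

Manager=N: rows 1, 2, 5 → {EmpID,Dept} = (97, 764), (97, 764), (97, 764) ✓
Manager=L: rows 3, 4, 6, 13 → {EmpID,Dept} = (90, 781), (90, 781), (90, 781), (90, 781) ✓
Manager=O: rows 7, 8, 9, 10, 11, 12, 14, 15 → {EmpID,Dept} = (94, 765), (94, 765), (94, 765), (94, 765), (94, 765), (94, 765), (94, 765), (94, 765) ✓
Every Manager value is associated with a single {EmpID, Dept} value, so Manager → {EmpID, Dept} holds.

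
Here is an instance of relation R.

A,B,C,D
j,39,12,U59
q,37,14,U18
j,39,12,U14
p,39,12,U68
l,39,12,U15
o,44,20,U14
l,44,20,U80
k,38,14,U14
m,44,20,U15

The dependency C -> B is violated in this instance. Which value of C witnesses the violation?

C=12: 4 rows → B = 39, 39, 39, 39 ✓
C=14: 2 rows → B takes values {37, 38} — violation
C=20: 3 rows → B = 44, 44, 44 ✓
The only C value with inconsistent B is C=14.

14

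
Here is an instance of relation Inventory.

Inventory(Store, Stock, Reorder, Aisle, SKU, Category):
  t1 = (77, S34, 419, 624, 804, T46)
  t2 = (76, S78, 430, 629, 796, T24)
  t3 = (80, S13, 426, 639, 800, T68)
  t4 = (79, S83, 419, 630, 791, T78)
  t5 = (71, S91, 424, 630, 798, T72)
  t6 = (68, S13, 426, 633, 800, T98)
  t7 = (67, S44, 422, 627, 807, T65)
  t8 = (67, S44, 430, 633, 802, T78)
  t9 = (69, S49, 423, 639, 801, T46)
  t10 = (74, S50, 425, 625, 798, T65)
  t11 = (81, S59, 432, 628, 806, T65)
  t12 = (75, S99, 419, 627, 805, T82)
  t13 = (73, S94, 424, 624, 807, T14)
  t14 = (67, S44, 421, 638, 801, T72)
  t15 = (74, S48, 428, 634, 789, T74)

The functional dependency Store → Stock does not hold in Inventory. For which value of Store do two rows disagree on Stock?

74

Store=77: row 1 → Stock = S34 ✓
Store=76: row 2 → Stock = S78 ✓
Store=80: row 3 → Stock = S13 ✓
Store=79: row 4 → Stock = S83 ✓
Store=71: row 5 → Stock = S91 ✓
Store=68: row 6 → Stock = S13 ✓
Store=67: rows 7, 8, 14 → Stock = S44, S44, S44 ✓
Store=69: row 9 → Stock = S49 ✓
Store=74: rows 10, 15 → Stock takes values {S50, S48} — violation
Store=81: row 11 → Stock = S59 ✓
Store=75: row 12 → Stock = S99 ✓
Store=73: row 13 → Stock = S94 ✓
The only Store value with inconsistent Stock is Store=74.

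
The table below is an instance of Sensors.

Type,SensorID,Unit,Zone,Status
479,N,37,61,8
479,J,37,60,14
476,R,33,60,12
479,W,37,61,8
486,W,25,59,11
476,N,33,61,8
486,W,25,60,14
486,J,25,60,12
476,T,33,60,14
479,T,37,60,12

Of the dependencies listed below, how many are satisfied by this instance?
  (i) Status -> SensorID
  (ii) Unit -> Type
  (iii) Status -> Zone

2

(i) Status -> SensorID: Status=8: 3 rows → SensorID takes values {N, W} — violation; Status=14: 3 rows → SensorID takes values {J, W, T} — violation; Status=12: 3 rows → SensorID takes values {R, J, T} — violation — fails.
(ii) Unit -> Type: every LHS value maps to a single RHS value — holds.
(iii) Status -> Zone: every LHS value maps to a single RHS value — holds.
2 of the 3 dependencies hold.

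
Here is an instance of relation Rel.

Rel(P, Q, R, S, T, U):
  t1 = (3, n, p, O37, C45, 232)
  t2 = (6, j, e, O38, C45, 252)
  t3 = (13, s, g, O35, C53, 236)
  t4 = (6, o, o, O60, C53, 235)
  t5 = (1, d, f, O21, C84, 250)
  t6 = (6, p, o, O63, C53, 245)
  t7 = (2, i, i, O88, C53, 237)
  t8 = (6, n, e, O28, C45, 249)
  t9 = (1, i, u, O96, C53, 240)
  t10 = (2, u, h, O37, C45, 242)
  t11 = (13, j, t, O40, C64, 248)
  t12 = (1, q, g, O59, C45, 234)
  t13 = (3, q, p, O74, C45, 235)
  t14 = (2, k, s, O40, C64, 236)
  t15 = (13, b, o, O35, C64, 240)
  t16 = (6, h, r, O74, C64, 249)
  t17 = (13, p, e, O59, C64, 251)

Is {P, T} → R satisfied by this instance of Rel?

No

(P=3, T=C45): rows 1, 13 → R = p, p ✓
(P=6, T=C45): rows 2, 8 → R = e, e ✓
(P=13, T=C53): row 3 → R = g ✓
(P=6, T=C53): rows 4, 6 → R = o, o ✓
(P=1, T=C84): row 5 → R = f ✓
(P=2, T=C53): row 7 → R = i ✓
(P=1, T=C53): row 9 → R = u ✓
(P=2, T=C45): row 10 → R = h ✓
(P=13, T=C64): rows 11, 15, 17 → R takes values {t, o, e} — violation
(P=1, T=C45): row 12 → R = g ✓
(P=2, T=C64): row 14 → R = s ✓
(P=6, T=C64): row 16 → R = r ✓
Two rows agree on {P, T} but differ on R, so {P, T} → R does not hold.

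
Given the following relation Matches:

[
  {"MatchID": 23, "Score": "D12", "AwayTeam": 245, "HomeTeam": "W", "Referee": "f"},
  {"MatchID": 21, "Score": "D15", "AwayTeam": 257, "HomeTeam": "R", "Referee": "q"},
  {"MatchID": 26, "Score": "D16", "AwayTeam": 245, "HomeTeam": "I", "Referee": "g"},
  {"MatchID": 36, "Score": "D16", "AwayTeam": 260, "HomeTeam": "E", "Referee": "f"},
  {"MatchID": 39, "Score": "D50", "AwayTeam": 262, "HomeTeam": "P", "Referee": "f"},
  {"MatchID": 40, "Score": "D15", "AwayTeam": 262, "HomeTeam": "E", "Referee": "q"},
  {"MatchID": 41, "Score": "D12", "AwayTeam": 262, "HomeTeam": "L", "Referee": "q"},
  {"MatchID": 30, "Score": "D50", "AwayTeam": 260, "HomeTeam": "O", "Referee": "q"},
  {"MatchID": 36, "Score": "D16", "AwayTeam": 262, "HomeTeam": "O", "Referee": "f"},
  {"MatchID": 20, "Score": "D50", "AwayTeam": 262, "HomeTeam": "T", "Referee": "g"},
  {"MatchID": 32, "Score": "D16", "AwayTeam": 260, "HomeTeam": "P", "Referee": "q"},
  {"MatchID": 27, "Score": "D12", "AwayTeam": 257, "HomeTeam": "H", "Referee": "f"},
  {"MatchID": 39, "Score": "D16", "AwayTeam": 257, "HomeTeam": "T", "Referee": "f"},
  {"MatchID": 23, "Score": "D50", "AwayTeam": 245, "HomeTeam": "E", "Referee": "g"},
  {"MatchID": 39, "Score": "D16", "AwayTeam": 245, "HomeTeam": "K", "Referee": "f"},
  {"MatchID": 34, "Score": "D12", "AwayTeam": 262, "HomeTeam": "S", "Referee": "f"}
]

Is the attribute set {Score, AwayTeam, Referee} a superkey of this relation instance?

Yes

All 16 rows have distinct {Score, AwayTeam, Referee} values, so {Score, AwayTeam, Referee} → (all attributes) holds and {Score, AwayTeam, Referee} is a superkey.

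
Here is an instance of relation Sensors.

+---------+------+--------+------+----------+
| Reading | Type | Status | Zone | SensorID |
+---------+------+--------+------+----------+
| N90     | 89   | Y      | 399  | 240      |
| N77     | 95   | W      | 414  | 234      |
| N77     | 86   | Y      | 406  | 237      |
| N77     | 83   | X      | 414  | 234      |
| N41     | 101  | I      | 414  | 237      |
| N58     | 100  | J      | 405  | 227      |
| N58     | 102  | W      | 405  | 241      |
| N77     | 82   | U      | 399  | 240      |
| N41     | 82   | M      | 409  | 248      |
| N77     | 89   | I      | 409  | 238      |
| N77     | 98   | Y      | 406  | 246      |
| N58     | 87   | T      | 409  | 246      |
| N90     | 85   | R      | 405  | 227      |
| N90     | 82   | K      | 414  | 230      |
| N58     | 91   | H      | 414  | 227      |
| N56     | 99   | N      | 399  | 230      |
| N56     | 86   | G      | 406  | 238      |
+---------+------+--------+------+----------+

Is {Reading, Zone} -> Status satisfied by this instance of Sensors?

No

(Reading=N90, Zone=399): 1 row → Status = Y ✓
(Reading=N77, Zone=414): 2 rows → Status takes values {W, X} — violation
(Reading=N77, Zone=406): 2 rows → Status = Y, Y ✓
(Reading=N41, Zone=414): 1 row → Status = I ✓
(Reading=N58, Zone=405): 2 rows → Status takes values {J, W} — violation
(Reading=N77, Zone=399): 1 row → Status = U ✓
(Reading=N41, Zone=409): 1 row → Status = M ✓
(Reading=N77, Zone=409): 1 row → Status = I ✓
(Reading=N58, Zone=409): 1 row → Status = T ✓
(Reading=N90, Zone=405): 1 row → Status = R ✓
(Reading=N90, Zone=414): 1 row → Status = K ✓
(Reading=N58, Zone=414): 1 row → Status = H ✓
(Reading=N56, Zone=399): 1 row → Status = N ✓
(Reading=N56, Zone=406): 1 row → Status = G ✓
Two rows agree on {Reading, Zone} but differ on Status, so {Reading, Zone} -> Status does not hold.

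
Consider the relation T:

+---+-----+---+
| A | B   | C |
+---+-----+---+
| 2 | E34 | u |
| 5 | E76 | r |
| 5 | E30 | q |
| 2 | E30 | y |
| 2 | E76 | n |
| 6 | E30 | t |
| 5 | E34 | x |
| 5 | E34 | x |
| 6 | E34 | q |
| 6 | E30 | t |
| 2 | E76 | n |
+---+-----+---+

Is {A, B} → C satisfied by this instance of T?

Yes

(A=2, B=E34): 1 row → C = u ✓
(A=5, B=E76): 1 row → C = r ✓
(A=5, B=E30): 1 row → C = q ✓
(A=2, B=E30): 1 row → C = y ✓
(A=2, B=E76): 2 rows → C = n, n ✓
(A=6, B=E30): 2 rows → C = t, t ✓
(A=5, B=E34): 2 rows → C = x, x ✓
(A=6, B=E34): 1 row → C = q ✓
Every {A, B} value is associated with a single C value, so {A, B} → C holds.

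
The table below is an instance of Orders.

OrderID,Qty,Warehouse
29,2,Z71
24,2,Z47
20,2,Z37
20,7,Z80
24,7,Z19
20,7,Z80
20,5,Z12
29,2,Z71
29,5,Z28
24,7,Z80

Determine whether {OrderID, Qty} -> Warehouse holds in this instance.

(OrderID=29, Qty=2): 2 rows → Warehouse = Z71, Z71 ✓
(OrderID=24, Qty=2): 1 row → Warehouse = Z47 ✓
(OrderID=20, Qty=2): 1 row → Warehouse = Z37 ✓
(OrderID=20, Qty=7): 2 rows → Warehouse = Z80, Z80 ✓
(OrderID=24, Qty=7): 2 rows → Warehouse takes values {Z19, Z80} — violation
(OrderID=20, Qty=5): 1 row → Warehouse = Z12 ✓
(OrderID=29, Qty=5): 1 row → Warehouse = Z28 ✓
Two rows agree on {OrderID, Qty} but differ on Warehouse, so {OrderID, Qty} -> Warehouse does not hold.

No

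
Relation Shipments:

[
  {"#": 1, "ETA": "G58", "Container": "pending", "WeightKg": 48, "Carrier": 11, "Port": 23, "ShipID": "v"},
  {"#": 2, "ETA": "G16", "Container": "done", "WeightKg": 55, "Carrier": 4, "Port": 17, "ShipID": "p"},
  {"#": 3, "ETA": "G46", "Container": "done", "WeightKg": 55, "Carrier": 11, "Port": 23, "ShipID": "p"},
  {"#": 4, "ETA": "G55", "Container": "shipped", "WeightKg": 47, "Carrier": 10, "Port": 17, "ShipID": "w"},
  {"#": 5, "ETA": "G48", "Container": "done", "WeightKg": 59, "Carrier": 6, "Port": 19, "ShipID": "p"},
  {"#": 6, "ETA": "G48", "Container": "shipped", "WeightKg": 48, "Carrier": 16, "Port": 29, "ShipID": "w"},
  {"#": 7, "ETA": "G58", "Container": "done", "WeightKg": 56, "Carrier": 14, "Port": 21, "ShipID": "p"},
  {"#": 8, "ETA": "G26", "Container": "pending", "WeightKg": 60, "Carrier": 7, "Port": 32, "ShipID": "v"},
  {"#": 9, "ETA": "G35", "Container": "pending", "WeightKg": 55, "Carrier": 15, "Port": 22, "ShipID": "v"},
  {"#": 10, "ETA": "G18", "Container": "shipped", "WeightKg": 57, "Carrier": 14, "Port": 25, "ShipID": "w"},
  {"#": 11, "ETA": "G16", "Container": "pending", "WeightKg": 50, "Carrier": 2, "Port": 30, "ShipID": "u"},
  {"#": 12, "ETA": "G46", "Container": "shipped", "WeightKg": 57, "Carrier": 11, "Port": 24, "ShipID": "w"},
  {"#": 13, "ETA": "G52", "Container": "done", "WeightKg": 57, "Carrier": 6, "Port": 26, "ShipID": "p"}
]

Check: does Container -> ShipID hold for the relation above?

No

Container=pending: rows 1, 8, 9, 11 → ShipID takes values {v, u} — violation
Container=done: rows 2, 3, 5, 7, 13 → ShipID = p, p, p, p, p ✓
Container=shipped: rows 4, 6, 10, 12 → ShipID = w, w, w, w ✓
Two rows agree on Container but differ on ShipID, so Container -> ShipID does not hold.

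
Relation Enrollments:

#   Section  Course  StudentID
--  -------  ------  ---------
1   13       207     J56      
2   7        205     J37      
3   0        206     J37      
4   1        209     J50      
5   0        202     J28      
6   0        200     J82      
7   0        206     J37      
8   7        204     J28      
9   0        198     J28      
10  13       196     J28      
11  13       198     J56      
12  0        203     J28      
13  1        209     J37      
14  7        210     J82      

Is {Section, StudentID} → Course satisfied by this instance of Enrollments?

(Section=13, StudentID=J56): rows 1, 11 → Course takes values {207, 198} — violation
(Section=7, StudentID=J37): row 2 → Course = 205 ✓
(Section=0, StudentID=J37): rows 3, 7 → Course = 206, 206 ✓
(Section=1, StudentID=J50): row 4 → Course = 209 ✓
(Section=0, StudentID=J28): rows 5, 9, 12 → Course takes values {202, 198, 203} — violation
(Section=0, StudentID=J82): row 6 → Course = 200 ✓
(Section=7, StudentID=J28): row 8 → Course = 204 ✓
(Section=13, StudentID=J28): row 10 → Course = 196 ✓
(Section=1, StudentID=J37): row 13 → Course = 209 ✓
(Section=7, StudentID=J82): row 14 → Course = 210 ✓
Two rows agree on {Section, StudentID} but differ on Course, so {Section, StudentID} → Course does not hold.

No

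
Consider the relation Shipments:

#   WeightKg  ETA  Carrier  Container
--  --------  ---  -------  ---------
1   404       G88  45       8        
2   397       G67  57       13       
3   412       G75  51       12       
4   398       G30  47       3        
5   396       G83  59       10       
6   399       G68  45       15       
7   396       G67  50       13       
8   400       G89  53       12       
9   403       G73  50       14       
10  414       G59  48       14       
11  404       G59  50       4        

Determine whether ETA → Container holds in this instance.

ETA=G88: row 1 → Container = 8 ✓
ETA=G67: rows 2, 7 → Container = 13, 13 ✓
ETA=G75: row 3 → Container = 12 ✓
ETA=G30: row 4 → Container = 3 ✓
ETA=G83: row 5 → Container = 10 ✓
ETA=G68: row 6 → Container = 15 ✓
ETA=G89: row 8 → Container = 12 ✓
ETA=G73: row 9 → Container = 14 ✓
ETA=G59: rows 10, 11 → Container takes values {14, 4} — violation
Two rows agree on ETA but differ on Container, so ETA → Container does not hold.

No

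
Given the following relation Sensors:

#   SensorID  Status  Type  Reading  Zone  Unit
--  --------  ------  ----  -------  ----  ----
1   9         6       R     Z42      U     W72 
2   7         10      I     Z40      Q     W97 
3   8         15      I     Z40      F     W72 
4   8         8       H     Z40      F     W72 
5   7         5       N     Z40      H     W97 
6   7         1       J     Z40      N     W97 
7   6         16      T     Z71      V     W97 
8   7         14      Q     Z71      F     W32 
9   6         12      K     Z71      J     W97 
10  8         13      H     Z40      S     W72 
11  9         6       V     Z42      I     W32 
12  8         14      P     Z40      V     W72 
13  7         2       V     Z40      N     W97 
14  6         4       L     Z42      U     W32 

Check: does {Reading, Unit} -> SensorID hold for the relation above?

No

(Reading=Z42, Unit=W72): row 1 → SensorID = 9 ✓
(Reading=Z40, Unit=W97): rows 2, 5, 6, 13 → SensorID = 7, 7, 7, 7 ✓
(Reading=Z40, Unit=W72): rows 3, 4, 10, 12 → SensorID = 8, 8, 8, 8 ✓
(Reading=Z71, Unit=W97): rows 7, 9 → SensorID = 6, 6 ✓
(Reading=Z71, Unit=W32): row 8 → SensorID = 7 ✓
(Reading=Z42, Unit=W32): rows 11, 14 → SensorID takes values {9, 6} — violation
Two rows agree on {Reading, Unit} but differ on SensorID, so {Reading, Unit} -> SensorID does not hold.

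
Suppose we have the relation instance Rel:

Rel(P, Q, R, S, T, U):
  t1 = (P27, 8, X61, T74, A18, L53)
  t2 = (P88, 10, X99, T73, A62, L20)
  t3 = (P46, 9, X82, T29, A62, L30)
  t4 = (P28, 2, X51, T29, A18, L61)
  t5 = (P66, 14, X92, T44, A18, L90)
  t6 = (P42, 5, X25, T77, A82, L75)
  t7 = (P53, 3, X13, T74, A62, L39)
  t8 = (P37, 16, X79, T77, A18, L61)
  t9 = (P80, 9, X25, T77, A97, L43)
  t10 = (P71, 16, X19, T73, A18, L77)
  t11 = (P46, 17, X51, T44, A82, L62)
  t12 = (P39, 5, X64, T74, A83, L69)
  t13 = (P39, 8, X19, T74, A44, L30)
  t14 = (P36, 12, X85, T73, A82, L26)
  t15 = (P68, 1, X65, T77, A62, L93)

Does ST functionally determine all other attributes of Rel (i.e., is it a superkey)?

All 15 rows have distinct ST values, so ST → (all attributes) holds and ST is a superkey.

Yes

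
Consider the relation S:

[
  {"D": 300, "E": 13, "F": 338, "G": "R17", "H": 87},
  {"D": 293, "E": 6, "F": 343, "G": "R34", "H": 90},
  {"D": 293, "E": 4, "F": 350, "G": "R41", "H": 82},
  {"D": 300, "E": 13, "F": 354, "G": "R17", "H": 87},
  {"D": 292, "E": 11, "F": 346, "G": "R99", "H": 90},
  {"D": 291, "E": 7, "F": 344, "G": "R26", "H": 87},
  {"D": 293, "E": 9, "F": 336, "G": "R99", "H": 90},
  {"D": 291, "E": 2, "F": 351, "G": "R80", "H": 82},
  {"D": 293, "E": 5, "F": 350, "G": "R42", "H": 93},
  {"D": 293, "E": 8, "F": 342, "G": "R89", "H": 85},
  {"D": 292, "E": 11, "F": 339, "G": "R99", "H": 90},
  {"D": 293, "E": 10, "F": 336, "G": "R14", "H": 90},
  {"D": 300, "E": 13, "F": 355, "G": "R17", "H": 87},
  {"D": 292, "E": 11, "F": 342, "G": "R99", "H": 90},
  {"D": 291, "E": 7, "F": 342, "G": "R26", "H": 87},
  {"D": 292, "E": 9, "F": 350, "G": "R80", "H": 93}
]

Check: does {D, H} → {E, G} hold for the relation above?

No

(D=300, H=87): 3 rows → {E,G} = (13, R17), (13, R17), (13, R17) ✓
(D=293, H=90): 3 rows → {E,G} takes values {(6, R34), (9, R99), (10, R14)} — violation
(D=293, H=82): 1 row → {E,G} = (4, R41) ✓
(D=292, H=90): 3 rows → {E,G} = (11, R99), (11, R99), (11, R99) ✓
(D=291, H=87): 2 rows → {E,G} = (7, R26), (7, R26) ✓
(D=291, H=82): 1 row → {E,G} = (2, R80) ✓
(D=293, H=93): 1 row → {E,G} = (5, R42) ✓
(D=293, H=85): 1 row → {E,G} = (8, R89) ✓
(D=292, H=93): 1 row → {E,G} = (9, R80) ✓
Two rows agree on {D, H} but differ on {E, G}, so {D, H} → {E, G} does not hold.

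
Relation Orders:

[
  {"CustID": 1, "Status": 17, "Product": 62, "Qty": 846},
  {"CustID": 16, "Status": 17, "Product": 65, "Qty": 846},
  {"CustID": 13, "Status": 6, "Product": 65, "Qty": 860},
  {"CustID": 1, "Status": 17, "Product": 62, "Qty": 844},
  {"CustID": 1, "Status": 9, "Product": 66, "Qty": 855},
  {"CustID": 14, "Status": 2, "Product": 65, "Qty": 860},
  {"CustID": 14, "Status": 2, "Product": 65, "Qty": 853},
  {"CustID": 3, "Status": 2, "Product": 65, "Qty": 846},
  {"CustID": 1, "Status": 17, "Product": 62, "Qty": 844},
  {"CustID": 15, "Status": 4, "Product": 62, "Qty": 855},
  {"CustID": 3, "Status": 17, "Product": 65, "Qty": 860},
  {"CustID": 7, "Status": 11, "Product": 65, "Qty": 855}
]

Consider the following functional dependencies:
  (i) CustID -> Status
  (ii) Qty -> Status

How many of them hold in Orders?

(i) CustID -> Status: CustID=1: 4 rows → Status takes values {17, 9} — violation; CustID=3: 2 rows → Status takes values {2, 17} — violation — fails.
(ii) Qty -> Status: Qty=846: 3 rows → Status takes values {17, 2} — violation; Qty=860: 3 rows → Status takes values {6, 2, 17} — violation; Qty=855: 3 rows → Status takes values {9, 4, 11} — violation — fails.
None of the 2 dependencies hold.

0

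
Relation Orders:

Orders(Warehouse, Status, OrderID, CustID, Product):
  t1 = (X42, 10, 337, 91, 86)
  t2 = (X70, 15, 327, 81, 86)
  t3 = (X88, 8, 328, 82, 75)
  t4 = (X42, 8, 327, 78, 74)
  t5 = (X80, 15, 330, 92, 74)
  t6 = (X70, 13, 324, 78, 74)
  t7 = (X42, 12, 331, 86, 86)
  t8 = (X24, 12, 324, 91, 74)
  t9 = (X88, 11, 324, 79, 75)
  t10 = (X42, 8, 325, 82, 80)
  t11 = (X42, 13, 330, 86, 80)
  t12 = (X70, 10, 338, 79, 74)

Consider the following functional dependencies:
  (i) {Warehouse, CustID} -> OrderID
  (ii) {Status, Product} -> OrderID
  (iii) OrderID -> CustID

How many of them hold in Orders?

1

(i) {Warehouse, CustID} -> OrderID: (Warehouse=X42, CustID=86): rows 7, 11 → OrderID takes values {331, 330} — violation — fails.
(ii) {Status, Product} -> OrderID: every LHS value maps to a single RHS value — holds.
(iii) OrderID -> CustID: OrderID=327: rows 2, 4 → CustID takes values {81, 78} — violation; OrderID=330: rows 5, 11 → CustID takes values {92, 86} — violation; OrderID=324: rows 6, 8, 9 → CustID takes values {78, 91, 79} — violation — fails.
1 of the 3 dependencies holds.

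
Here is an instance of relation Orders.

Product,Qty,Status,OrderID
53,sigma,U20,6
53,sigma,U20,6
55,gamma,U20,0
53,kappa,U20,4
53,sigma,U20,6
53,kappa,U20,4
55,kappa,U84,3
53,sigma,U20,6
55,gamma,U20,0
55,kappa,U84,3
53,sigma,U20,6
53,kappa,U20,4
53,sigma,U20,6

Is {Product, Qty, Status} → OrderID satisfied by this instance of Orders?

(Product=53, Qty=sigma, Status=U20): 6 rows → OrderID = 6, 6, 6, 6, 6, 6 ✓
(Product=55, Qty=gamma, Status=U20): 2 rows → OrderID = 0, 0 ✓
(Product=53, Qty=kappa, Status=U20): 3 rows → OrderID = 4, 4, 4 ✓
(Product=55, Qty=kappa, Status=U84): 2 rows → OrderID = 3, 3 ✓
Every {Product, Qty, Status} value is associated with a single OrderID value, so {Product, Qty, Status} → OrderID holds.

Yes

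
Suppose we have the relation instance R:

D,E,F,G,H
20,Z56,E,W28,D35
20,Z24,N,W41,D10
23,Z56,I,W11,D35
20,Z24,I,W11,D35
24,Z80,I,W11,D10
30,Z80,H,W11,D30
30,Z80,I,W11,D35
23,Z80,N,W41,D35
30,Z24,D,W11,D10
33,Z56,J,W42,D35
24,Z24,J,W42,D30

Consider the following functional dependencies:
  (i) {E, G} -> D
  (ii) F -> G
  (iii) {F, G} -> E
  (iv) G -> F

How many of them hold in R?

(i) {E, G} -> D: (E=Z24, G=W11): 2 rows → D takes values {20, 30} — violation; (E=Z80, G=W11): 3 rows → D takes values {24, 30} — violation — fails.
(ii) F -> G: every LHS value maps to a single RHS value — holds.
(iii) {F, G} -> E: (F=N, G=W41): 2 rows → E takes values {Z24, Z80} — violation; (F=I, G=W11): 4 rows → E takes values {Z56, Z24, Z80} — violation; (F=J, G=W42): 2 rows → E takes values {Z56, Z24} — violation — fails.
(iv) G -> F: G=W11: 6 rows → F takes values {I, H, D} — violation — fails.
1 of the 4 dependencies holds.

1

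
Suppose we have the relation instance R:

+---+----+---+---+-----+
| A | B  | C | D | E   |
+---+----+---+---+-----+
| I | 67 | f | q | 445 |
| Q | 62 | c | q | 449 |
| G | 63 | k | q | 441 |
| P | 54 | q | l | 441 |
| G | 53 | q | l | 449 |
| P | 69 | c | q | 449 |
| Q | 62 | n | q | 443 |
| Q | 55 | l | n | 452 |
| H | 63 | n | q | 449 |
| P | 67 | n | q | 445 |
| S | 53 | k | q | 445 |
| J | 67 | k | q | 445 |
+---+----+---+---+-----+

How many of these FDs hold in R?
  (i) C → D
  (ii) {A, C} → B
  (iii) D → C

(i) C → D: every LHS value maps to a single RHS value — holds.
(ii) {A, C} → B: every LHS value maps to a single RHS value — holds.
(iii) D → C: D=q: 9 rows → C takes values {f, c, k, n} — violation — fails.
2 of the 3 dependencies hold.

2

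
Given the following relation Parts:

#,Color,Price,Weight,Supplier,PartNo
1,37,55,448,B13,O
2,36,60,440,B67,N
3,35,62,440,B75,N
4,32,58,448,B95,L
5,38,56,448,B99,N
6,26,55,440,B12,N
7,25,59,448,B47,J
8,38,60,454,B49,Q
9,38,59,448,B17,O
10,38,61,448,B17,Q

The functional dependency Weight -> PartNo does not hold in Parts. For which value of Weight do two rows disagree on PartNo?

Weight=448: rows 1, 4, 5, 7, 9, 10 → PartNo takes values {O, L, N, J, Q} — violation
Weight=440: rows 2, 3, 6 → PartNo = N, N, N ✓
Weight=454: row 8 → PartNo = Q ✓
The only Weight value with inconsistent PartNo is Weight=448.

448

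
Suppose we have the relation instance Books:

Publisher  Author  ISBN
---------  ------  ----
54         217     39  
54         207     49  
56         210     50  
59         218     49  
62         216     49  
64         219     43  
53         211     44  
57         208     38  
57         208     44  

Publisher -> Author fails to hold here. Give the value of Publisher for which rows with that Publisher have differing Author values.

Publisher=54: 2 rows → Author takes values {217, 207} — violation
Publisher=56: 1 row → Author = 210 ✓
Publisher=59: 1 row → Author = 218 ✓
Publisher=62: 1 row → Author = 216 ✓
Publisher=64: 1 row → Author = 219 ✓
Publisher=53: 1 row → Author = 211 ✓
Publisher=57: 2 rows → Author = 208, 208 ✓
The only Publisher value with inconsistent Author is Publisher=54.

54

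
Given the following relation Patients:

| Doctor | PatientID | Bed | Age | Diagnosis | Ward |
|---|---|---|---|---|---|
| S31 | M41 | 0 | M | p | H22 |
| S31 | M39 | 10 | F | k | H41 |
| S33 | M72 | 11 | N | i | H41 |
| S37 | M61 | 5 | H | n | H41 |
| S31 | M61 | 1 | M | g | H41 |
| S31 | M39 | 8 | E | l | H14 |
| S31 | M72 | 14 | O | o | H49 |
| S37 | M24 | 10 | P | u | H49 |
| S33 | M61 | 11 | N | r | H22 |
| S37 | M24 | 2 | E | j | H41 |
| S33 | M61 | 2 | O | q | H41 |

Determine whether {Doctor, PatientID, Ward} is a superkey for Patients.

All 11 rows have distinct {Doctor, PatientID, Ward} values, so {Doctor, PatientID, Ward} → (all attributes) holds and {Doctor, PatientID, Ward} is a superkey.

Yes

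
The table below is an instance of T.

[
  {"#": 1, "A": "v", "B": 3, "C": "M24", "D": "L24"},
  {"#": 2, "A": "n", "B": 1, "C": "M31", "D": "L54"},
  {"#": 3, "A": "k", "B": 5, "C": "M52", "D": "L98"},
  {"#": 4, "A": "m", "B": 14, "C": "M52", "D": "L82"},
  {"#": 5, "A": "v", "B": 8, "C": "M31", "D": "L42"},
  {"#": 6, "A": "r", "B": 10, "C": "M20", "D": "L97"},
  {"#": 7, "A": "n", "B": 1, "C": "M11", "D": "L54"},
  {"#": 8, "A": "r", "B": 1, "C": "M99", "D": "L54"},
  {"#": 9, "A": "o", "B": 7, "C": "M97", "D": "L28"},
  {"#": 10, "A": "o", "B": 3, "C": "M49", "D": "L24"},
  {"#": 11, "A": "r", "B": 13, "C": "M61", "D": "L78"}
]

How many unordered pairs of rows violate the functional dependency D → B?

D=L24: all 2 rows agree on B — 0 pairs.
D=L54: all 3 rows agree on B — 0 pairs.

0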